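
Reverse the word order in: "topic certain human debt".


Original: "topic certain human debt"
Words (1..n): topic | certain | human | debt
Reversed (n..1): debt | human | certain | topic
Result = "debt human certain topic"


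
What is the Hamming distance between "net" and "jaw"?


Comparing character by character (same length = 3):
  Pos 0: 'n' vs 'j' !=
  Pos 1: 'e' vs 'a' !=
  Pos 2: 't' vs 'w' !=
Hamming distance = 3


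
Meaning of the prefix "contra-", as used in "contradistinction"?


Prefix: contra-
As in: contradistinction -> contra- + distinction
Meaning = against


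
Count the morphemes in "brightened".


Word: "brightened"
Morphemes: bright / -en / -ed
Each morpheme carries meaning
= 3 morphemes


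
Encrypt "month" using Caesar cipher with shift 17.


Word: "month"
Shift: 17
Each letter → (letter + shift) mod 26:
  'm' (12) + 17 = 3 → 'd'
  'o' (14) + 17 = 5 → 'f'
  'n' (13) + 17 = 4 → 'e'
  't' (19) + 17 = 10 → 'k'
  'h' (7) + 17 = 24 → 'y'
Result = "dfeky"


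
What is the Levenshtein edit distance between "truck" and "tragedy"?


Word 1: "truck" (length 5)
Word 2: "tragedy" (length 7)
One optimal edit sequence (insert/delete/substitute each cost 1):
  1. keep 't'
  2. keep 'r'
  3. insert 'a'  (+1)
  4. insert 'g'  (+1)
  5. substitute 'u' -> 'e'  (+1)
  6. substitute 'c' -> 'd'  (+1)
  7. substitute 'k' -> 'y'  (+1)
Total edit operations: 5
Edit distance = 5


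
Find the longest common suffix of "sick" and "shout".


Word 1: "sick"
Word 2: "shout"
Comparing from end:
  Pos -1: 'k' != 't' (stop)
LCS = "" (length 0)


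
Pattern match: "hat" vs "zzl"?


Pattern of "hat": [0, 1, 2]
Pattern of "zzl": [0, 0, 1]
Patterns do not match
Same pattern = No


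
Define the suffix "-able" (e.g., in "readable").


Suffix: -able
Example: readable (read + -able)
Meaning = capable of


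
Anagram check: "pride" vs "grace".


Word 1: "pride" → sorted: deipr
Word 2: "grace" → sorted: acegr
Same letters? deipr != acegr
Anagram = No


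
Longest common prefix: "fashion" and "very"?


Word 1: "fashion"
Word 2: "very"
Comparing from start:
  Pos 0: 'f' != 'v' (stop)
LCP = "" (length 0)


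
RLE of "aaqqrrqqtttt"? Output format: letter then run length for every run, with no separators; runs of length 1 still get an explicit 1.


String: "aaqqrrqqtttt"
Scanning for consecutive runs:
  'a' x 2
  'q' x 2
  'r' x 2
  'q' x 2
  't' x 4
RLE = "a2q2r2q2t4"


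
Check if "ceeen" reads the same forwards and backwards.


Word: "ceeen"
Reversed: "neeec"
Forward == Backward? ceeen != neeec
Palindrome = No


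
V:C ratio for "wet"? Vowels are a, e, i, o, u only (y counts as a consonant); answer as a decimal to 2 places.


Word: "wet"
Vowels (a,e,i,o,u): 1
Consonants: 2
Ratio = 1/2
= 0.50


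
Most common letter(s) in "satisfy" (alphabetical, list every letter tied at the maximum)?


Word: "satisfy"
Letter counts:
  'a': 1
  'f': 1
  'i': 1
  's': 2
  't': 1
  'y': 1
Maximum count = 2
Most frequent = 's' (2 times each)


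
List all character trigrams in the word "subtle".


Word: "subtle" (length 6)
Number of trigrams = 6 - 3 + 1 = 4
  Position 0: "sub"
  Position 1: "ubt"
  Position 2: "btl"
  Position 3: "tle"
Trigrams = "sub", "ubt", "btl", "tle"


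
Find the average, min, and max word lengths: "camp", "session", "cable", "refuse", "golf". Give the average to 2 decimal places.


Lengths: "camp"=4, "session"=7, "cable"=5, "refuse"=6, "golf"=4
Sum = 26, Count = 5
Average = 26/5 = 5.20
= avg=5.20, min=4, max=7


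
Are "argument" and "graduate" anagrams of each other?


Word 1: "argument" → sorted: aegmnrtu
Word 2: "graduate" → sorted: aadegrtu
Same letters? aegmnrtu != aadegrtu
Anagram = No


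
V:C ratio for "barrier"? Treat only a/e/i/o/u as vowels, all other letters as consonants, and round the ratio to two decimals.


Word: "barrier"
Vowels (a,e,i,o,u): 3
Consonants: 4
Ratio = 3/4
= 0.75


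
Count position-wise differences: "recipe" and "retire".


Comparing character by character (same length = 6):
  Pos 0: 'r' vs 'r' =
  Pos 1: 'e' vs 'e' =
  Pos 2: 'c' vs 't' !=
  Pos 3: 'i' vs 'i' =
  Pos 4: 'p' vs 'r' !=
  Pos 5: 'e' vs 'e' =
Hamming distance = 2


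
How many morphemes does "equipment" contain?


Word: "equipment"
Morphemes: equip | -ment
Each morpheme carries meaning
= 2 morphemes


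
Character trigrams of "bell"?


Word: "bell" (length 4)
Number of trigrams = 4 - 3 + 1 = 2
  Position 0: "bel"
  Position 1: "ell"
Trigrams = "bel", "ell"


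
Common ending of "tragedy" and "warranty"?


Word 1: "tragedy"
Word 2: "warranty"
Comparing from end:
  Pos -1: 'y' == 'y'
  Pos -2: 'd' != 't' (stop)
LCS = "y" (length 1)


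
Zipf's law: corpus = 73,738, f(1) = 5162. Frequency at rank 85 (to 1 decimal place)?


Zipf's law: f(r) = f(1) / r
f(1) = 5162
f(85) = 5162 / 85
= 60.7 occurrences


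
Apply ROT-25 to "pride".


Word: "pride"
Shift: 25
Each letter → (letter + shift) mod 26:
  'p' (15) + 25 = 14 → 'o'
  'r' (17) + 25 = 16 → 'q'
  'i' (8) + 25 = 7 → 'h'
  'd' (3) + 25 = 2 → 'c'
  'e' (4) + 25 = 3 → 'd'
Result = "oqhcd"


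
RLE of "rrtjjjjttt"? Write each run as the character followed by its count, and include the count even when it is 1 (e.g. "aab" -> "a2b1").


String: "rrtjjjjttt"
Scanning for consecutive runs:
  'r' x 2
  't' x 1
  'j' x 4
  't' x 3
RLE = "r2t1j4t3"


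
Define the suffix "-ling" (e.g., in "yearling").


Suffix: -ling
As in: yearling -> year + -ling
Meaning = small / young


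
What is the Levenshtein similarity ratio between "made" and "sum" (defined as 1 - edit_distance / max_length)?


Word 1: "made" (length 4)
Word 2: "sum" (length 3)
One optimal edit sequence:
  1. delete 'm'  (+1)
  2. substitute 'a' -> 's'  (+1)
  3. substitute 'd' -> 'u'  (+1)
  4. substitute 'e' -> 'm'  (+1)
Edit distance = 4
Max length = max(4, 3) = 4
Similarity = 1 - 4/4
= 0.0000


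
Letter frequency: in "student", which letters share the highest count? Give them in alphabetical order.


Word: "student"
Letter counts:
  'd': 1
  'e': 1
  'n': 1
  's': 1
  't': 2
  'u': 1
Maximum count = 2
Most frequent = 't' (2 times each)


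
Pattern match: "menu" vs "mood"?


Pattern of "menu": [0, 1, 2, 3]
Pattern of "mood": [0, 1, 1, 2]
Patterns do not match
Same pattern = No


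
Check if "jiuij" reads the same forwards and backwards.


Word: "jiuij"
Reversed: "jiuij"
Forward == Backward? jiuij == jiuij
Palindrome = Yes


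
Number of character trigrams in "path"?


Word: "path" (length 4)
Number of 3-grams = length - 3 + 1 = 4 - 3 + 1
= 2


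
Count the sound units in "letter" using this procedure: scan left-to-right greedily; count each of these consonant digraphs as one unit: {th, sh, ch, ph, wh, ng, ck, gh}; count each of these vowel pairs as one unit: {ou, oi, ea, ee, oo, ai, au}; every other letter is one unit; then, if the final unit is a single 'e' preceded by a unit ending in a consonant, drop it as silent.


Word: "letter" (6 letters)
Left-to-right scan:
  1. 'l' (letter)
  2. 'e' (letter)
  3. 't' (letter)
  4. 't' (letter)
  5. 'e' (letter)
  6. 'r' (letter)
Units from scan: 6
Sound units = 6 units


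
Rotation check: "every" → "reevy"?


Word: "every", Candidate: "reevy"
Method: check if candidate is substring of word+word
"everyevery" contains "reevy"? No
Is rotation = No


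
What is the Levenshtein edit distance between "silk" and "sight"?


Word 1: "silk" (length 4)
Word 2: "sight" (length 5)
One optimal edit sequence (insert/delete/substitute each cost 1):
  1. keep 's'
  2. keep 'i'
  3. insert 'g'  (+1)
  4. substitute 'l' -> 'h'  (+1)
  5. substitute 'k' -> 't'  (+1)
Total edit operations: 3
Edit distance = 3


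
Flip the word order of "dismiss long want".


Original: "dismiss long want"
Words (1..n): dismiss | long | want
Reversed (n..1): want | long | dismiss
Result = "want long dismiss"


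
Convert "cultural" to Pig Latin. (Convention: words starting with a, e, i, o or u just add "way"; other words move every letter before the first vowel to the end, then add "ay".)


Word: "cultural"
Starts with consonant(s) → move to end, add 'ay'
Consonant cluster: "c"
Pig Latin = "ulturalcay"


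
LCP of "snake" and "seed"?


Word 1: "snake"
Word 2: "seed"
Comparing from start:
  Pos 0: 's' == 's'
  Pos 1: 'n' != 'e' (stop)
LCP = "s" (length 1)


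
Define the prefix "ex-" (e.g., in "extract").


Prefix: ex-
As in: extract -> ex- + tract
Meaning = out / former


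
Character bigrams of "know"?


Word: "know" (length 4)
Number of bigrams = 4 - 2 + 1 = 3
  Position 0: "kn"
  Position 1: "no"
  Position 2: "ow"
Bigrams = "kn", "no", "ow"


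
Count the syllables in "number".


Word: "number"
Syllable breakdown: num / ber
Counting: 2 parts
= 2 syllables


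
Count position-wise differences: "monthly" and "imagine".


Comparing character by character (same length = 7):
  Pos 0: 'm' vs 'i' !=
  Pos 1: 'o' vs 'm' !=
  Pos 2: 'n' vs 'a' !=
  Pos 3: 't' vs 'g' !=
  Pos 4: 'h' vs 'i' !=
  Pos 5: 'l' vs 'n' !=
  Pos 6: 'y' vs 'e' !=
Hamming distance = 7


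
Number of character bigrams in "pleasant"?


Word: "pleasant" (length 8)
Number of 2-grams = length - 2 + 1 = 8 - 2 + 1
= 7


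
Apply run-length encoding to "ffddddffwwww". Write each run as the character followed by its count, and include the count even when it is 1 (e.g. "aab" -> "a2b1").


String: "ffddddffwwww"
Scanning for consecutive runs:
  'f' x 2
  'd' x 4
  'f' x 2
  'w' x 4
RLE = "f2d4f2w4"


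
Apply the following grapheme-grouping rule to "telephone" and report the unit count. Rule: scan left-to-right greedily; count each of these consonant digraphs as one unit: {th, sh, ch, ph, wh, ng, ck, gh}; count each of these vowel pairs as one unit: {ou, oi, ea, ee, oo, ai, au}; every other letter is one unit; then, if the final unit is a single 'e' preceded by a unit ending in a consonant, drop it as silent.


Word: "telephone" (9 letters)
Left-to-right scan:
  [1] 't' (letter)
  [2] 'e' (letter)
  [3] 'l' (letter)
  [4] 'e' (letter)
  [5] 'ph' (digraph)
  [6] 'o' (letter)
  [7] 'n' (letter)
  [8] 'e' (letter)
Units from scan: 8
Final unit is 'e' after a consonant -> drop as silent (-1)
Sound units = 7 units


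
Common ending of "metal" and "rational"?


Word 1: "metal"
Word 2: "rational"
Comparing from end:
  Pos -1: 'l' == 'l'
  Pos -2: 'a' == 'a'
  Pos -3: 't' != 'n' (stop)
LCS = "al" (length 2)


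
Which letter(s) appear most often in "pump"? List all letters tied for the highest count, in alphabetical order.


Word: "pump"
Letter counts:
  'm': 1
  'p': 2
  'u': 1
Maximum count = 2
Most frequent = 'p' (2 times each)


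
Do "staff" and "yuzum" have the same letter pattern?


Pattern of "staff": [0, 1, 2, 3, 3]
Pattern of "yuzum": [0, 1, 2, 1, 3]
Patterns do not match
Same pattern = No


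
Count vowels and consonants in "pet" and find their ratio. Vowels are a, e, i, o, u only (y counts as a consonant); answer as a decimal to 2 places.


Word: "pet"
Vowels (a,e,i,o,u): 1
Consonants: 2
Ratio = 1/2
= 0.50


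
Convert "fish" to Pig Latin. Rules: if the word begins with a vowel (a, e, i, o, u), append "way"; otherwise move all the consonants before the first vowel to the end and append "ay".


Word: "fish"
Starts with consonant(s) → move to end, add 'ay'
Consonant cluster: "f"
Pig Latin = "ishfay"


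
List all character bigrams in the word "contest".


Word: "contest" (length 7)
Number of bigrams = 7 - 2 + 1 = 6
  Position 0: "co"
  Position 1: "on"
  Position 2: "nt"
  Position 3: "te"
  Position 4: "es"
  Position 5: "st"
Bigrams = "co", "on", "nt", "te", "es", "st"


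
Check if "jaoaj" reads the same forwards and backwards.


Word: "jaoaj"
Reversed: "jaoaj"
Forward == Backward? jaoaj == jaoaj
Palindrome = Yes


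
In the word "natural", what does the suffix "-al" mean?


Suffix: -al
Example: natural (nature + -al, with a spelling change)
Meaning = relating to


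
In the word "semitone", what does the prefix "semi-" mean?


Prefix: semi-
As in: semitone -> semi- + tone
Meaning = half


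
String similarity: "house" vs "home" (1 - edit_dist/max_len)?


Word 1: "house" (length 5)
Word 2: "home" (length 4)
One optimal edit sequence:
  1. keep 'h'
  2. keep 'o'
  3. delete 'u'  (+1)
  4. substitute 's' -> 'm'  (+1)
  5. keep 'e'
Edit distance = 2
Max length = max(5, 4) = 5
Similarity = 1 - 2/5
= 0.6000


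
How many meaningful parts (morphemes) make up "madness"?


Word: "madness"
Morphemes: mad + -ness
Each morpheme carries meaning
= 2 morphemes


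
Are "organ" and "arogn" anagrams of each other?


Word 1: "organ" → sorted: agnor
Word 2: "arogn" → sorted: agnor
Same letters? agnor == agnor
Anagram = Yes


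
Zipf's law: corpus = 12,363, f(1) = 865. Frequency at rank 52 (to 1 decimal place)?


Zipf's law: f(r) = f(1) / r
f(1) = 865
f(52) = 865 / 52
= 16.6 occurrences


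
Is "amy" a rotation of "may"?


Word: "may", Candidate: "amy"
Method: check if candidate is substring of word+word
"maymay" contains "amy"? No
Is rotation = No


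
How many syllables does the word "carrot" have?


Word: "carrot"
Syllable breakdown: car-rot
Counting: 2 parts
= 2 syllables


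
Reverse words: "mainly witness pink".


Original: "mainly witness pink"
Words (1..n): mainly | witness | pink
Reversed (n..1): pink | witness | mainly
Result = "pink witness mainly"


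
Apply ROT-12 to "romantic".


Word: "romantic"
Shift: 12
Each letter → (letter + shift) mod 26:
  'r' (17) + 12 = 3 → 'd'
  'o' (14) + 12 = 0 → 'a'
  'm' (12) + 12 = 24 → 'y'
  'a' (0) + 12 = 12 → 'm'
  'n' (13) + 12 = 25 → 'z'
  't' (19) + 12 = 5 → 'f'
  'i' (8) + 12 = 20 → 'u'
  'c' (2) + 12 = 14 → 'o'
Result = "daymzfuo"


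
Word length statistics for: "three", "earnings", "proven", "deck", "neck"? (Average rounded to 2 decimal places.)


Lengths: "three"=5, "earnings"=8, "proven"=6, "deck"=4, "neck"=4
Sum = 27, Count = 5
Average = 27/5 = 5.40
= avg=5.40, min=4, max=8


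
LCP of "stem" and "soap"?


Word 1: "stem"
Word 2: "soap"
Comparing from start:
  Pos 0: 's' == 's'
  Pos 1: 't' != 'o' (stop)
LCP = "s" (length 1)


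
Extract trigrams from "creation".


Word: "creation" (length 8)
Number of trigrams = 8 - 3 + 1 = 6
  Position 0: "cre"
  Position 1: "rea"
  Position 2: "eat"
  Position 3: "ati"
  Position 4: "tio"
  Position 5: "ion"
Trigrams = "cre", "rea", "eat", "ati", "tio", "ion"


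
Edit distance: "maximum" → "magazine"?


Word 1: "maximum" (length 7)
Word 2: "magazine" (length 8)
One optimal edit sequence (insert/delete/substitute each cost 1):
  1. keep 'm'
  2. keep 'a'
  3. insert 'g'  (+1)
  4. substitute 'x' -> 'a'  (+1)
  5. substitute 'i' -> 'z'  (+1)
  6. substitute 'm' -> 'i'  (+1)
  7. substitute 'u' -> 'n'  (+1)
  8. substitute 'm' -> 'e'  (+1)
Total edit operations: 6
Edit distance = 6


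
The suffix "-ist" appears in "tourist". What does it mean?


Suffix: -ist
As in: tourist -> tour + -ist
Meaning = one who practices


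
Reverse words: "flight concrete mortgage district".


Original: "flight concrete mortgage district"
Words (1..n): flight | concrete | mortgage | district
Reversed (n..1): district | mortgage | concrete | flight
Result = "district mortgage concrete flight"


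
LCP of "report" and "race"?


Word 1: "report"
Word 2: "race"
Comparing from start:
  Pos 0: 'r' == 'r'
  Pos 1: 'e' != 'a' (stop)
LCP = "r" (length 1)


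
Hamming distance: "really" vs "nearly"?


Comparing character by character (same length = 6):
  Pos 0: 'r' vs 'n' !=
  Pos 1: 'e' vs 'e' =
  Pos 2: 'a' vs 'a' =
  Pos 3: 'l' vs 'r' !=
  Pos 4: 'l' vs 'l' =
  Pos 5: 'y' vs 'y' =
Hamming distance = 2


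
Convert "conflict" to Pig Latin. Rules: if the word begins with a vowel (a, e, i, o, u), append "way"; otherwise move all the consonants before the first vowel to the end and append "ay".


Word: "conflict"
Starts with consonant(s) → move to end, add 'ay'
Consonant cluster: "c"
Pig Latin = "onflictcay"


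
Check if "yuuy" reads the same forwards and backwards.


Word: "yuuy"
Reversed: "yuuy"
Forward == Backward? yuuy == yuuy
Palindrome = Yes


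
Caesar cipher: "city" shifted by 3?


Word: "city"
Shift: 3
Each letter → (letter + shift) mod 26:
  'c' (2) + 3 = 5 → 'f'
  'i' (8) + 3 = 11 → 'l'
  't' (19) + 3 = 22 → 'w'
  'y' (24) + 3 = 1 → 'b'
Result = "flwb"


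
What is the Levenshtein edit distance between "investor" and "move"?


Word 1: "investor" (length 8)
Word 2: "move" (length 4)
One optimal edit sequence (insert/delete/substitute each cost 1):
  1. substitute 'i' -> 'm'  (+1)
  2. substitute 'n' -> 'o'  (+1)
  3. keep 'v'
  4. keep 'e'
  5. delete 's'  (+1)
  6. delete 't'  (+1)
  7. delete 'o'  (+1)
  8. delete 'r'  (+1)
Total edit operations: 6
Edit distance = 6


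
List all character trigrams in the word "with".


Word: "with" (length 4)
Number of trigrams = 4 - 3 + 1 = 2
  Position 0: "wit"
  Position 1: "ith"
Trigrams = "wit", "ith"


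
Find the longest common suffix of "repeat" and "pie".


Word 1: "repeat"
Word 2: "pie"
Comparing from end:
  Pos -1: 't' != 'e' (stop)
LCS = "" (length 0)


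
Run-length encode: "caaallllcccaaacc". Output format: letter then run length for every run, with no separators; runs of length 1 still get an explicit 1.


String: "caaallllcccaaacc"
Scanning for consecutive runs:
  'c' x 1
  'a' x 3
  'l' x 4
  'c' x 3
  'a' x 3
  'c' x 2
RLE = "c1a3l4c3a3c2"


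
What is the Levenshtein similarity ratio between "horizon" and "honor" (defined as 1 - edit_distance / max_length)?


Word 1: "horizon" (length 7)
Word 2: "honor" (length 5)
One optimal edit sequence:
  1. keep 'h'
  2. keep 'o'
  3. delete 'r'  (+1)
  4. delete 'i'  (+1)
  5. substitute 'z' -> 'n'  (+1)
  6. keep 'o'
  7. substitute 'n' -> 'r'  (+1)
Edit distance = 4
Max length = max(7, 5) = 7
Similarity = 1 - 4/7
= 0.4286


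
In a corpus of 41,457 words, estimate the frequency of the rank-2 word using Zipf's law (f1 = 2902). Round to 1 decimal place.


Zipf's law: f(r) = f(1) / r
f(1) = 2902
f(2) = 2902 / 2
= 1451.0 occurrences


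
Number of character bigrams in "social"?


Word: "social" (length 6)
Number of 2-grams = length - 2 + 1 = 6 - 2 + 1
= 5


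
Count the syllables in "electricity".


Word: "electricity"
Syllable breakdown: e-lec-tric-i-ty
Counting: 5 parts
= 5 syllables


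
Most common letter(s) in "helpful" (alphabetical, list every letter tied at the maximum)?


Word: "helpful"
Letter counts:
  'e': 1
  'f': 1
  'h': 1
  'l': 2
  'p': 1
  'u': 1
Maximum count = 2
Most frequent = 'l' (2 times each)


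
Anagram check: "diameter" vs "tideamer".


Word 1: "diameter" → sorted: adeeimrt
Word 2: "tideamer" → sorted: adeeimrt
Same letters? adeeimrt == adeeimrt
Anagram = Yes


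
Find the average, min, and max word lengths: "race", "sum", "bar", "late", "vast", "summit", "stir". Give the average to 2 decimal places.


Lengths: "race"=4, "sum"=3, "bar"=3, "late"=4, "vast"=4, "summit"=6, "stir"=4
Sum = 28, Count = 7
Average = 28/7 = 4.00
= avg=4.00, min=3, max=6


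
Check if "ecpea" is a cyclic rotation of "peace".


Word: "peace", Candidate: "ecpea"
Method: check if candidate is substring of word+word
"peacepeace" contains "ecpea"? No
Is rotation = No


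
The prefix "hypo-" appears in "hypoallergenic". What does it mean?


Prefix: hypo-
As in: hypoallergenic -> hypo- + allergenic
Meaning = under / below normal


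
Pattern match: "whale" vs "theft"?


Pattern of "whale": [0, 1, 2, 3, 4]
Pattern of "theft": [0, 1, 2, 3, 0]
Patterns do not match
Same pattern = No


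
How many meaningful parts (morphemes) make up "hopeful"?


Word: "hopeful"
Morphemes: hope / -ful
Each morpheme carries meaning
= 2 morphemes


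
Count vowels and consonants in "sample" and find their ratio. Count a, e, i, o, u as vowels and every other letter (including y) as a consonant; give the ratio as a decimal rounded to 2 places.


Word: "sample"
Vowels (a,e,i,o,u): 2
Consonants: 4
Ratio = 2/4
= 0.50


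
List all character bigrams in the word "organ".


Word: "organ" (length 5)
Number of bigrams = 5 - 2 + 1 = 4
  Position 0: "or"
  Position 1: "rg"
  Position 2: "ga"
  Position 3: "an"
Bigrams = "or", "rg", "ga", "an"


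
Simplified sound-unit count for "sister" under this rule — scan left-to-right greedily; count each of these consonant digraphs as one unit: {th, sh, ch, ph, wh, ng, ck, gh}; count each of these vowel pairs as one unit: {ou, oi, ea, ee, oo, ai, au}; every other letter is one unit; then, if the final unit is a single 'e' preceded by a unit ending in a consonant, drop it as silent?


Word: "sister" (6 letters)
Left-to-right scan:
  [1] 's' (letter)
  [2] 'i' (letter)
  [3] 's' (letter)
  [4] 't' (letter)
  [5] 'e' (letter)
  [6] 'r' (letter)
Units from scan: 6
Sound units = 6 units


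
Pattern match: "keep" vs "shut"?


Pattern of "keep": [0, 1, 1, 2]
Pattern of "shut": [0, 1, 2, 3]
Patterns do not match
Same pattern = No


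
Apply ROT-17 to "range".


Word: "range"
Shift: 17
Each letter → (letter + shift) mod 26:
  'r' (17) + 17 = 8 → 'i'
  'a' (0) + 17 = 17 → 'r'
  'n' (13) + 17 = 4 → 'e'
  'g' (6) + 17 = 23 → 'x'
  'e' (4) + 17 = 21 → 'v'
Result = "irexv"


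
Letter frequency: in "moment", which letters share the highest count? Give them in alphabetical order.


Word: "moment"
Letter counts:
  'e': 1
  'm': 2
  'n': 1
  'o': 1
  't': 1
Maximum count = 2
Most frequent = 'm' (2 times each)


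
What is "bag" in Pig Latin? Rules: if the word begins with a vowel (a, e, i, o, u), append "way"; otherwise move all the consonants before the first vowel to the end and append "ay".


Word: "bag"
Starts with consonant(s) → move to end, add 'ay'
Consonant cluster: "b"
Pig Latin = "agbay"


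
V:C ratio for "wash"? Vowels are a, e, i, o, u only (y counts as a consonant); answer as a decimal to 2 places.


Word: "wash"
Vowels (a,e,i,o,u): 1
Consonants: 3
Ratio = 1/3
= 0.33


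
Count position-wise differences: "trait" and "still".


Comparing character by character (same length = 5):
  Pos 0: 't' vs 's' !=
  Pos 1: 'r' vs 't' !=
  Pos 2: 'a' vs 'i' !=
  Pos 3: 'i' vs 'l' !=
  Pos 4: 't' vs 'l' !=
Hamming distance = 5


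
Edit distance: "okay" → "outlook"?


Word 1: "okay" (length 4)
Word 2: "outlook" (length 7)
One optimal edit sequence (insert/delete/substitute each cost 1):
  1. keep 'o'
  2. insert 'u'  (+1)
  3. insert 't'  (+1)
  4. insert 'l'  (+1)
  5. substitute 'k' -> 'o'  (+1)
  6. substitute 'a' -> 'o'  (+1)
  7. substitute 'y' -> 'k'  (+1)
Total edit operations: 6
Edit distance = 6


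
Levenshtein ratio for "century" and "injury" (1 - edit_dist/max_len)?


Word 1: "century" (length 7)
Word 2: "injury" (length 6)
One optimal edit sequence:
  1. delete 'c'  (+1)
  2. substitute 'e' -> 'i'  (+1)
  3. keep 'n'
  4. substitute 't' -> 'j'  (+1)
  5. keep 'u'
  6. keep 'r'
  7. keep 'y'
Edit distance = 3
Max length = max(7, 6) = 7
Similarity = 1 - 3/7
= 0.5714


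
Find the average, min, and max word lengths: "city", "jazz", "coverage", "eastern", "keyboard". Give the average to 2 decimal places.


Lengths: "city"=4, "jazz"=4, "coverage"=8, "eastern"=7, "keyboard"=8
Sum = 31, Count = 5
Average = 31/5 = 6.20
= avg=6.20, min=4, max=8


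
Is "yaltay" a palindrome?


Word: "yaltay"
Reversed: "yatlay"
Forward == Backward? yaltay != yatlay
Palindrome = No


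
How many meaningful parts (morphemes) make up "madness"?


Word: "madness"
Morphemes: mad | -ness
Each morpheme carries meaning
= 2 morphemes


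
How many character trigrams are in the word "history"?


Word: "history" (length 7)
Number of 3-grams = length - 3 + 1 = 7 - 3 + 1
= 5


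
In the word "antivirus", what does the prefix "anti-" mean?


Prefix: anti-
Example: antivirus (anti- + virus)
Meaning = against


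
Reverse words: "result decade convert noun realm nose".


Original: "result decade convert noun realm nose"
Words (1..n): result | decade | convert | noun | realm | nose
Reversed (n..1): nose | realm | noun | convert | decade | result
Result = "nose realm noun convert decade result"


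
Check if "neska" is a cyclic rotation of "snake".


Word: "snake", Candidate: "neska"
Method: check if candidate is substring of word+word
"snakesnake" contains "neska"? No
Is rotation = No


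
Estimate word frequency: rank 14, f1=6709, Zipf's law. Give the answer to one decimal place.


Zipf's law: f(r) = f(1) / r
f(1) = 6709
f(14) = 6709 / 14
= 479.2 occurrences


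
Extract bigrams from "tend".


Word: "tend" (length 4)
Number of bigrams = 4 - 2 + 1 = 3
  Position 0: "te"
  Position 1: "en"
  Position 2: "nd"
Bigrams = "te", "en", "nd"


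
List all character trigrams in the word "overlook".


Word: "overlook" (length 8)
Number of trigrams = 8 - 3 + 1 = 6
  Position 0: "ove"
  Position 1: "ver"
  Position 2: "erl"
  Position 3: "rlo"
  Position 4: "loo"
  Position 5: "ook"
Trigrams = "ove", "ver", "erl", "rlo", "loo", "ook"


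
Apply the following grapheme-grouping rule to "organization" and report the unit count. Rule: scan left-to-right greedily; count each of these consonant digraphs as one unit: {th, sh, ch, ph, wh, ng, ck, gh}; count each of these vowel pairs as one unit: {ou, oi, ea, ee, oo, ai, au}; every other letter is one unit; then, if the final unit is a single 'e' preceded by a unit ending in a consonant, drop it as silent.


Word: "organization" (12 letters)
Left-to-right scan:
  (1) 'o' (letter)
  (2) 'r' (letter)
  (3) 'g' (letter)
  (4) 'a' (letter)
  (5) 'n' (letter)
  (6) 'i' (letter)
  (7) 'z' (letter)
  (8) 'a' (letter)
  (9) 't' (letter)
  (10) 'i' (letter)
  (11) 'o' (letter)
  (12) 'n' (letter)
Units from scan: 12
Sound units = 12 units


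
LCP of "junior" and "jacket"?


Word 1: "junior"
Word 2: "jacket"
Comparing from start:
  Pos 0: 'j' == 'j'
  Pos 1: 'u' != 'a' (stop)
LCP = "j" (length 1)


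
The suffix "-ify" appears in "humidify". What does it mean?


Suffix: -ify
Example: humidify (humid + -ify)
Meaning = to make


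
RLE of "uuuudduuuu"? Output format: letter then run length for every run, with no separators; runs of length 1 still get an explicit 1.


String: "uuuudduuuu"
Scanning for consecutive runs:
  'u' x 4
  'd' x 2
  'u' x 4
RLE = "u4d2u4"


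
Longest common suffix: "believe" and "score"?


Word 1: "believe"
Word 2: "score"
Comparing from end:
  Pos -1: 'e' == 'e'
  Pos -2: 'v' != 'r' (stop)
LCS = "e" (length 1)


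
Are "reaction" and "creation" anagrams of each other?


Word 1: "reaction" → sorted: aceinort
Word 2: "creation" → sorted: aceinort
Same letters? aceinort == aceinort
Anagram = Yes


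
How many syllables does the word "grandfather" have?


Word: "grandfather"
Syllable breakdown: grand-fa-ther
Counting: 3 parts
= 3 syllables


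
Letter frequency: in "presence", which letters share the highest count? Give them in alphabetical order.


Word: "presence"
Letter counts:
  'c': 1
  'e': 3
  'n': 1
  'p': 1
  'r': 1
  's': 1
Maximum count = 3
Most frequent = 'e' (3 times each)


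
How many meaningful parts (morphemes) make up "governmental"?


Word: "governmental"
Morphemes: govern / -ment / -al
Each morpheme carries meaning
= 3 morphemes


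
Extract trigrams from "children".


Word: "children" (length 8)
Number of trigrams = 8 - 3 + 1 = 6
  Position 0: "chi"
  Position 1: "hil"
  Position 2: "ild"
  Position 3: "ldr"
  Position 4: "dre"
  Position 5: "ren"
Trigrams = "chi", "hil", "ild", "ldr", "dre", "ren"


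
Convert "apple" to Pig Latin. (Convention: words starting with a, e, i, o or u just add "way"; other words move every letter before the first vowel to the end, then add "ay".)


Word: "apple"
Starts with vowel → add 'way'
Pig Latin = "appleway"


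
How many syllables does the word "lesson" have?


Word: "lesson"
Syllable breakdown: les / son
Counting: 2 parts
= 2 syllables


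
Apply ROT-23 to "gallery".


Word: "gallery"
Shift: 23
Each letter → (letter + shift) mod 26:
  'g' (6) + 23 = 3 → 'd'
  'a' (0) + 23 = 23 → 'x'
  'l' (11) + 23 = 8 → 'i'
  'l' (11) + 23 = 8 → 'i'
  'e' (4) + 23 = 1 → 'b'
  'r' (17) + 23 = 14 → 'o'
  'y' (24) + 23 = 21 → 'v'
Result = "dxiibov"


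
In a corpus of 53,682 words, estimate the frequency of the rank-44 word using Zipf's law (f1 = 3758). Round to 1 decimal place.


Zipf's law: f(r) = f(1) / r
f(1) = 3758
f(44) = 3758 / 44
= 85.4 occurrences


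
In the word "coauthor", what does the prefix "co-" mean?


Prefix: co-
Example: coauthor (co- + author)
Meaning = together


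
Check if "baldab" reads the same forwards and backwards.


Word: "baldab"
Reversed: "badlab"
Forward == Backward? baldab != badlab
Palindrome = No


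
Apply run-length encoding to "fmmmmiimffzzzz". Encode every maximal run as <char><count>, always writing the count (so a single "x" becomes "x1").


String: "fmmmmiimffzzzz"
Scanning for consecutive runs:
  'f' x 1
  'm' x 4
  'i' x 2
  'm' x 1
  'f' x 2
  'z' x 4
RLE = "f1m4i2m1f2z4"


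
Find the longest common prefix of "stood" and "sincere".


Word 1: "stood"
Word 2: "sincere"
Comparing from start:
  Pos 0: 's' == 's'
  Pos 1: 't' != 'i' (stop)
LCP = "s" (length 1)


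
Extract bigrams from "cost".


Word: "cost" (length 4)
Number of bigrams = 4 - 2 + 1 = 3
  Position 0: "co"
  Position 1: "os"
  Position 2: "st"
Bigrams = "co", "os", "st"


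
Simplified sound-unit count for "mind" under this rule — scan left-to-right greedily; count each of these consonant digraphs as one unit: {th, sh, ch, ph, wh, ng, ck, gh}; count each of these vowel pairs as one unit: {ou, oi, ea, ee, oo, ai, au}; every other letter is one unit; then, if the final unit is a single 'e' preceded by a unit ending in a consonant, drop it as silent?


Word: "mind" (4 letters)
Left-to-right scan:
  1. 'm' (letter)
  2. 'i' (letter)
  3. 'n' (letter)
  4. 'd' (letter)
Units from scan: 4
Sound units = 4 units


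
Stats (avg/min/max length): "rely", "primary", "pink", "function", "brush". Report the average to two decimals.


Lengths: "rely"=4, "primary"=7, "pink"=4, "function"=8, "brush"=5
Sum = 28, Count = 5
Average = 28/5 = 5.60
= avg=5.60, min=4, max=8


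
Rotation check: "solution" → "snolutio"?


Word: "solution", Candidate: "snolutio"
Method: check if candidate is substring of word+word
"solutionsolution" contains "snolutio"? No
Is rotation = No


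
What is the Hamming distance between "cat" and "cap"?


Comparing character by character (same length = 3):
  Pos 0: 'c' vs 'c' =
  Pos 1: 'a' vs 'a' =
  Pos 2: 't' vs 'p' !=
Hamming distance = 1


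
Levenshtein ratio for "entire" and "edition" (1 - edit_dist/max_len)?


Word 1: "entire" (length 6)
Word 2: "edition" (length 7)
One optimal edit sequence:
  1. keep 'e'
  2. insert 'd'  (+1)
  3. substitute 'n' -> 'i'  (+1)
  4. keep 't'
  5. keep 'i'
  6. substitute 'r' -> 'o'  (+1)
  7. substitute 'e' -> 'n'  (+1)
Edit distance = 4
Max length = max(6, 7) = 7
Similarity = 1 - 4/7
= 0.4286


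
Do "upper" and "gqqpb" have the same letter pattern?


Pattern of "upper": [0, 1, 1, 2, 3]
Pattern of "gqqpb": [0, 1, 1, 2, 3]
Patterns match
Same pattern = Yes


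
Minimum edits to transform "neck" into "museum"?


Word 1: "neck" (length 4)
Word 2: "museum" (length 6)
One optimal edit sequence (insert/delete/substitute each cost 1):
  1. insert 'm'  (+1)
  2. insert 'u'  (+1)
  3. substitute 'n' -> 's'  (+1)
  4. keep 'e'
  5. substitute 'c' -> 'u'  (+1)
  6. substitute 'k' -> 'm'  (+1)
Total edit operations: 5
Edit distance = 5


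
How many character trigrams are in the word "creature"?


Word: "creature" (length 8)
Number of 3-grams = length - 3 + 1 = 8 - 3 + 1
= 6


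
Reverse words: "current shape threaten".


Original: "current shape threaten"
Words (1..n): current | shape | threaten
Reversed (n..1): threaten | shape | current
Result = "threaten shape current"


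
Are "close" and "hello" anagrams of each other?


Word 1: "close" → sorted: celos
Word 2: "hello" → sorted: ehllo
Same letters? celos != ehllo
Anagram = No


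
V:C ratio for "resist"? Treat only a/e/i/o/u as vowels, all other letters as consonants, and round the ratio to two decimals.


Word: "resist"
Vowels (a,e,i,o,u): 2
Consonants: 4
Ratio = 2/4
= 0.50


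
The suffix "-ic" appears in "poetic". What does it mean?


Suffix: -ic
As in: poetic -> poet + -ic
Meaning = relating to


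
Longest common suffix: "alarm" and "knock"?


Word 1: "alarm"
Word 2: "knock"
Comparing from end:
  Pos -1: 'm' != 'k' (stop)
LCS = "" (length 0)


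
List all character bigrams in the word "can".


Word: "can" (length 3)
Number of bigrams = 3 - 2 + 1 = 2
  Position 0: "ca"
  Position 1: "an"
Bigrams = "ca", "an"


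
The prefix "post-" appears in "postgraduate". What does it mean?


Prefix: post-
As in: postgraduate -> post- + graduate
Meaning = after


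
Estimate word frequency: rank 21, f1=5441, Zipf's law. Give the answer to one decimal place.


Zipf's law: f(r) = f(1) / r
f(1) = 5441
f(21) = 5441 / 21
= 259.1 occurrences


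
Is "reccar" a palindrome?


Word: "reccar"
Reversed: "raccer"
Forward == Backward? reccar != raccer
Palindrome = No


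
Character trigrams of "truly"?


Word: "truly" (length 5)
Number of trigrams = 5 - 3 + 1 = 3
  Position 0: "tru"
  Position 1: "rul"
  Position 2: "uly"
Trigrams = "tru", "rul", "uly"


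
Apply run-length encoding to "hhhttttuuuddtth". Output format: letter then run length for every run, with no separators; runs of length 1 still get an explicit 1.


String: "hhhttttuuuddtth"
Scanning for consecutive runs:
  'h' x 3
  't' x 4
  'u' x 3
  'd' x 2
  't' x 2
  'h' x 1
RLE = "h3t4u3d2t2h1"


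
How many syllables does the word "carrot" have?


Word: "carrot"
Syllable breakdown: car · rot
Counting: 2 parts
= 2 syllables


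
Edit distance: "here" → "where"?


Word 1: "here" (length 4)
Word 2: "where" (length 5)
One optimal edit sequence (insert/delete/substitute each cost 1):
  1. insert 'w'  (+1)
  2. keep 'h'
  3. keep 'e'
  4. keep 'r'
  5. keep 'e'
Total edit operations: 1
Edit distance = 1


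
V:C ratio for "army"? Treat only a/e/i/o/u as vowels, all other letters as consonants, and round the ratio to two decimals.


Word: "army"
Vowels (a,e,i,o,u): 1
Consonants: 3
Ratio = 1/3
= 0.33


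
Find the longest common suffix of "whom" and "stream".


Word 1: "whom"
Word 2: "stream"
Comparing from end:
  Pos -1: 'm' == 'm'
  Pos -2: 'o' != 'a' (stop)
LCS = "m" (length 1)


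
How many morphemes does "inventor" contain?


Word: "inventor"
Morphemes: invent / -or
Each morpheme carries meaning
= 2 morphemes


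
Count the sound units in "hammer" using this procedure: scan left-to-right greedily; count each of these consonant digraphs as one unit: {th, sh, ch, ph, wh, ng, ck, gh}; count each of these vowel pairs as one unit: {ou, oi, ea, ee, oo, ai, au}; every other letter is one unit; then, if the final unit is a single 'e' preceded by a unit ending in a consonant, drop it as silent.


Word: "hammer" (6 letters)
Left-to-right scan:
  (1) 'h' (letter)
  (2) 'a' (letter)
  (3) 'm' (letter)
  (4) 'm' (letter)
  (5) 'e' (letter)
  (6) 'r' (letter)
Units from scan: 6
Sound units = 6 units


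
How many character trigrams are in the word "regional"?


Word: "regional" (length 8)
Number of 3-grams = length - 3 + 1 = 8 - 3 + 1
= 6


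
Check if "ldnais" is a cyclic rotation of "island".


Word: "island", Candidate: "ldnais"
Method: check if candidate is substring of word+word
"islandisland" contains "ldnais"? No
Is rotation = No


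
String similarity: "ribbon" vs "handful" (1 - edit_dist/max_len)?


Word 1: "ribbon" (length 6)
Word 2: "handful" (length 7)
One optimal edit sequence:
  1. insert 'h'  (+1)
  2. substitute 'r' -> 'a'  (+1)
  3. substitute 'i' -> 'n'  (+1)
  4. substitute 'b' -> 'd'  (+1)
  5. substitute 'b' -> 'f'  (+1)
  6. substitute 'o' -> 'u'  (+1)
  7. substitute 'n' -> 'l'  (+1)
Edit distance = 7
Max length = max(6, 7) = 7
Similarity = 1 - 7/7
= 0.0000


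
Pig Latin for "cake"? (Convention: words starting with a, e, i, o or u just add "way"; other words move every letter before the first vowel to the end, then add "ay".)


Word: "cake"
Starts with consonant(s) → move to end, add 'ay'
Consonant cluster: "c"
Pig Latin = "akecay"


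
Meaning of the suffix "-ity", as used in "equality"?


Suffix: -ity
Example: equality (equal + -ity)
Meaning = quality of


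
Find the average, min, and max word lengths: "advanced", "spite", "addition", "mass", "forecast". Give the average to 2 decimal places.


Lengths: "advanced"=8, "spite"=5, "addition"=8, "mass"=4, "forecast"=8
Sum = 33, Count = 5
Average = 33/5 = 6.60
= avg=6.60, min=4, max=8


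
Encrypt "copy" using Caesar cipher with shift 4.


Word: "copy"
Shift: 4
Each letter → (letter + shift) mod 26:
  'c' (2) + 4 = 6 → 'g'
  'o' (14) + 4 = 18 → 's'
  'p' (15) + 4 = 19 → 't'
  'y' (24) + 4 = 2 → 'c'
Result = "gstc"


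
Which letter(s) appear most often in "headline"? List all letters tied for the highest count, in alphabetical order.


Word: "headline"
Letter counts:
  'a': 1
  'd': 1
  'e': 2
  'h': 1
  'i': 1
  'l': 1
  'n': 1
Maximum count = 2
Most frequent = 'e' (2 times each)


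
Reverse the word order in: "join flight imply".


Original: "join flight imply"
Words (1..n): join | flight | imply
Reversed (n..1): imply | flight | join
Result = "imply flight join"


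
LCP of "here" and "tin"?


Word 1: "here"
Word 2: "tin"
Comparing from start:
  Pos 0: 'h' != 't' (stop)
LCP = "" (length 0)


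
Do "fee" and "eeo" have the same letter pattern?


Pattern of "fee": [0, 1, 1]
Pattern of "eeo": [0, 0, 1]
Patterns do not match
Same pattern = No


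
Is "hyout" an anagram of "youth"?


Word 1: "youth" → sorted: hotuy
Word 2: "hyout" → sorted: hotuy
Same letters? hotuy == hotuy
Anagram = Yes


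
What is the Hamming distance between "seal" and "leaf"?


Comparing character by character (same length = 4):
  Pos 0: 's' vs 'l' !=
  Pos 1: 'e' vs 'e' =
  Pos 2: 'a' vs 'a' =
  Pos 3: 'l' vs 'f' !=
Hamming distance = 2


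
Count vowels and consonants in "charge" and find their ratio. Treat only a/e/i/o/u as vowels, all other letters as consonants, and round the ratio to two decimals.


Word: "charge"
Vowels (a,e,i,o,u): 2
Consonants: 4
Ratio = 2/4
= 0.50


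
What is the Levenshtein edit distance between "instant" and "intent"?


Word 1: "instant" (length 7)
Word 2: "intent" (length 6)
One optimal edit sequence (insert/delete/substitute each cost 1):
  1. keep 'i'
  2. keep 'n'
  3. delete 's'  (+1)
  4. keep 't'
  5. substitute 'a' -> 'e'  (+1)
  6. keep 'n'
  7. keep 't'
Total edit operations: 2
Edit distance = 2


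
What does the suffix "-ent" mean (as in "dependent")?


Suffix: -ent
As in: dependent -> depend + -ent
Meaning = one who / that which


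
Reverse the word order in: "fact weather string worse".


Original: "fact weather string worse"
Words (1..n): fact | weather | string | worse
Reversed (n..1): worse | string | weather | fact
Result = "worse string weather fact"


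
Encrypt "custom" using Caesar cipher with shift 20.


Word: "custom"
Shift: 20
Each letter → (letter + shift) mod 26:
  'c' (2) + 20 = 22 → 'w'
  'u' (20) + 20 = 14 → 'o'
  's' (18) + 20 = 12 → 'm'
  't' (19) + 20 = 13 → 'n'
  'o' (14) + 20 = 8 → 'i'
  'm' (12) + 20 = 6 → 'g'
Result = "womnig"
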